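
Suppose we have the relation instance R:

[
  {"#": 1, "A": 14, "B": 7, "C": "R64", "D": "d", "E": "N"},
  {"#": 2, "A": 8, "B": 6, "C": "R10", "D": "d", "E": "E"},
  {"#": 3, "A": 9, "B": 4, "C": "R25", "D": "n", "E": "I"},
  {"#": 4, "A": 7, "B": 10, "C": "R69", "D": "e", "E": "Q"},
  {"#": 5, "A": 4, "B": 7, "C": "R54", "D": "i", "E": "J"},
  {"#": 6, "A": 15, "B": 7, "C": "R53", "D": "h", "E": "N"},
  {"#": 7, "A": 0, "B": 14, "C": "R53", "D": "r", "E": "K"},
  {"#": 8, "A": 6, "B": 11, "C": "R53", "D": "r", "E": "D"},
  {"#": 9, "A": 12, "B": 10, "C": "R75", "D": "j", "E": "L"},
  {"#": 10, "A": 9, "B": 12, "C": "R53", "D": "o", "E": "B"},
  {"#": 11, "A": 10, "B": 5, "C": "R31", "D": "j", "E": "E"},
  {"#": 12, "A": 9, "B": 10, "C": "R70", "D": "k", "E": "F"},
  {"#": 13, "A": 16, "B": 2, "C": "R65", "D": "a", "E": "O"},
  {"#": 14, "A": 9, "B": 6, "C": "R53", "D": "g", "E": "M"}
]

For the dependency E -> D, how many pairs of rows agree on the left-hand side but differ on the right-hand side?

2

E=N: violating pairs (1,6) — 1 pair.
E=E: violating pairs (2,11) — 1 pair.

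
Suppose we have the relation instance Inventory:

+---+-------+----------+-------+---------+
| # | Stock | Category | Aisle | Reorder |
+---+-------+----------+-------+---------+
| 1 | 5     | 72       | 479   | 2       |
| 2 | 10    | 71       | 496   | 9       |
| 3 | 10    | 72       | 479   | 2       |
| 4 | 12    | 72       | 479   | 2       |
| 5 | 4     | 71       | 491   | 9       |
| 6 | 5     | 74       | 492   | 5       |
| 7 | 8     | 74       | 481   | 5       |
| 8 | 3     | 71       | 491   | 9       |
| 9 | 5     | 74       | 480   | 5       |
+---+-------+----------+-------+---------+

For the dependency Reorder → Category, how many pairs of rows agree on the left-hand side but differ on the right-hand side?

Reorder=2: all 3 rows agree on Category — 0 pairs.
Reorder=9: all 3 rows agree on Category — 0 pairs.
Reorder=5: all 3 rows agree on Category — 0 pairs.

0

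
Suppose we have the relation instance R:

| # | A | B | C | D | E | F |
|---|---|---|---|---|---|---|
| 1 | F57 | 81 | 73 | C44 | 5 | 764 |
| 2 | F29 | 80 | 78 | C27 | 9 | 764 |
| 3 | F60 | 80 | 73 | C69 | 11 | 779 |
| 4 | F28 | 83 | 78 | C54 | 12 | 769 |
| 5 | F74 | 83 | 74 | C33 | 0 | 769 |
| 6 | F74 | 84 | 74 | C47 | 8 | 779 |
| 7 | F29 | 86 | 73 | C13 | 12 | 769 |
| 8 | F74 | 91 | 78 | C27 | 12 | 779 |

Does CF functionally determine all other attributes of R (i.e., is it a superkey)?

All 8 rows have distinct CF values, so CF → (all attributes) holds and CF is a superkey.

Yes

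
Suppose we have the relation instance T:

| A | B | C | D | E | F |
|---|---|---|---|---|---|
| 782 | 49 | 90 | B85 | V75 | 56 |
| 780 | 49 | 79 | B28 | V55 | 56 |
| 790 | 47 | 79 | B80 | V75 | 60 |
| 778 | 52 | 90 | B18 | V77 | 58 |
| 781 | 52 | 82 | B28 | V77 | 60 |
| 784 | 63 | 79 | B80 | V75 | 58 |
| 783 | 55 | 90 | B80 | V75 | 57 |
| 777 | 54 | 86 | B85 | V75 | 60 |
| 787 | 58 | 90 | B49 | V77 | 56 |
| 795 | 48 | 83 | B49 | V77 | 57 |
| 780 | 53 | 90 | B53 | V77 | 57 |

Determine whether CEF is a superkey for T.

All 11 rows have distinct CEF values, so CEF → (all attributes) holds and CEF is a superkey.

Yes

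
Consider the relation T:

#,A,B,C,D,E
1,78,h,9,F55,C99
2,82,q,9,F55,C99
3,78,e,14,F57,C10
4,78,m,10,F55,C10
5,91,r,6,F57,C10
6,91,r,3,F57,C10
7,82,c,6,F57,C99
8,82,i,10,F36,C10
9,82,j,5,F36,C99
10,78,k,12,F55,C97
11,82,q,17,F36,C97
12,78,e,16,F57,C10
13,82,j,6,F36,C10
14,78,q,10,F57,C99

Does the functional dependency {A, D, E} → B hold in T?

No

(A=78, D=F55, E=C99): row 1 → B = h ✓
(A=82, D=F55, E=C99): row 2 → B = q ✓
(A=78, D=F57, E=C10): rows 3, 12 → B = e, e ✓
(A=78, D=F55, E=C10): row 4 → B = m ✓
(A=91, D=F57, E=C10): rows 5, 6 → B = r, r ✓
(A=82, D=F57, E=C99): row 7 → B = c ✓
(A=82, D=F36, E=C10): rows 8, 13 → B takes values {i, j} — violation
(A=82, D=F36, E=C99): row 9 → B = j ✓
(A=78, D=F55, E=C97): row 10 → B = k ✓
(A=82, D=F36, E=C97): row 11 → B = q ✓
(A=78, D=F57, E=C99): row 14 → B = q ✓
Two rows agree on {A, D, E} but differ on B, so {A, D, E} → B does not hold.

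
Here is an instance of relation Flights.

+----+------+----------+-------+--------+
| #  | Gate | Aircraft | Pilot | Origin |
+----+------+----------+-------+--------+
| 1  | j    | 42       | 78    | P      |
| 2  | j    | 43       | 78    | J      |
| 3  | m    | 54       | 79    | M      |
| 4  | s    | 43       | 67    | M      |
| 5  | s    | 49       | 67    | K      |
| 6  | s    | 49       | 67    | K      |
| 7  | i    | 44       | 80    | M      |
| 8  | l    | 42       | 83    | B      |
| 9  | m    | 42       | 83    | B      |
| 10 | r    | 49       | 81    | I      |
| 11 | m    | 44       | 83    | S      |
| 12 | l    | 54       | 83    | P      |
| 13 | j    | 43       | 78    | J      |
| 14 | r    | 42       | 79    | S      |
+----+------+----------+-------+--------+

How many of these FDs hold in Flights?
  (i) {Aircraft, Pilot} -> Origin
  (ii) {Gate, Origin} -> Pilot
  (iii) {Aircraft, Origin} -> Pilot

3

(i) {Aircraft, Pilot} -> Origin: every LHS value maps to a single RHS value — holds.
(ii) {Gate, Origin} -> Pilot: every LHS value maps to a single RHS value — holds.
(iii) {Aircraft, Origin} -> Pilot: every LHS value maps to a single RHS value — holds.
3 of the 3 dependencies hold.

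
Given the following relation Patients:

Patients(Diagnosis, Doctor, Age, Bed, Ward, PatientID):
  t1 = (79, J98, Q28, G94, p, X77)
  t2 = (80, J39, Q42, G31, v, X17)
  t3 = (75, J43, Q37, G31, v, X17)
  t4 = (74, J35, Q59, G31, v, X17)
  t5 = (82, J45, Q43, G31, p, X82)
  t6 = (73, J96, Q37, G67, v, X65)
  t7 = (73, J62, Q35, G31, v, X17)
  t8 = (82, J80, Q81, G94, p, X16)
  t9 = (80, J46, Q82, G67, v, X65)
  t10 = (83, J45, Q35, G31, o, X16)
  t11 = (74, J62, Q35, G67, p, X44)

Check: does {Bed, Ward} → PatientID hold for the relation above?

No

(Bed=G94, Ward=p): rows 1, 8 → PatientID takes values {X77, X16} — violation
(Bed=G31, Ward=v): rows 2, 3, 4, 7 → PatientID = X17, X17, X17, X17 ✓
(Bed=G31, Ward=p): row 5 → PatientID = X82 ✓
(Bed=G67, Ward=v): rows 6, 9 → PatientID = X65, X65 ✓
(Bed=G31, Ward=o): row 10 → PatientID = X16 ✓
(Bed=G67, Ward=p): row 11 → PatientID = X44 ✓
Two rows agree on {Bed, Ward} but differ on PatientID, so {Bed, Ward} → PatientID does not hold.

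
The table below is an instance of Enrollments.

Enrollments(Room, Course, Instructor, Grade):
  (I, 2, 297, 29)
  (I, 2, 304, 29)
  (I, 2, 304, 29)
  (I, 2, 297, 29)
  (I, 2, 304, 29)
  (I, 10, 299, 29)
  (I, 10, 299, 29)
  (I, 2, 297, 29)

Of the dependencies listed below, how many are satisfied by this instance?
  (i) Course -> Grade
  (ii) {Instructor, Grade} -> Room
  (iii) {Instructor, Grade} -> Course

3

(i) Course -> Grade: every LHS value maps to a single RHS value — holds.
(ii) {Instructor, Grade} -> Room: every LHS value maps to a single RHS value — holds.
(iii) {Instructor, Grade} -> Course: every LHS value maps to a single RHS value — holds.
3 of the 3 dependencies hold.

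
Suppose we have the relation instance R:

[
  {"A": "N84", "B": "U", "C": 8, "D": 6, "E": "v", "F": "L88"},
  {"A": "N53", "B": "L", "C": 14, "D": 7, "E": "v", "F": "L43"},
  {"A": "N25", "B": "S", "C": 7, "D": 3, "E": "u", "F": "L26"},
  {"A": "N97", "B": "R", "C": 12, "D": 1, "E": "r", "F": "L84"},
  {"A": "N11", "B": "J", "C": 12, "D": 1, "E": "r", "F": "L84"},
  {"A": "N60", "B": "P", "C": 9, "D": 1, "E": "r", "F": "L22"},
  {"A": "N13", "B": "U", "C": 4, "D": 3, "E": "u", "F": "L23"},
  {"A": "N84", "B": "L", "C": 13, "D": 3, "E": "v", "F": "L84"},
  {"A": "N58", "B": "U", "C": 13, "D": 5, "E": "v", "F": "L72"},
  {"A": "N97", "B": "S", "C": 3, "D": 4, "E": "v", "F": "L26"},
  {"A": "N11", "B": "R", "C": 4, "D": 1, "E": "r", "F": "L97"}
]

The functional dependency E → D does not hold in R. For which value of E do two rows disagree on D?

v

E=v: 5 rows → D takes values {6, 7, 3, 5, 4} — violation
E=u: 2 rows → D = 3, 3 ✓
E=r: 4 rows → D = 1, 1, 1, 1 ✓
The only E value with inconsistent D is E=v.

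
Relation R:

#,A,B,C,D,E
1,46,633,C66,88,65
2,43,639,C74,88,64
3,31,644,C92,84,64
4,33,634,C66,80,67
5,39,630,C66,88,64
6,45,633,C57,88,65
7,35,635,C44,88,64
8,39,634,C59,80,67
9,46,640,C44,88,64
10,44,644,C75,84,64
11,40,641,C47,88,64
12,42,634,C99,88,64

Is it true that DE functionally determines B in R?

(D=88, E=65): rows 1, 6 → B = 633, 633 ✓
(D=88, E=64): rows 2, 5, 7, 9, 11, 12 → B takes values {639, 630, 635, 640, 641, 634} — violation
(D=84, E=64): rows 3, 10 → B = 644, 644 ✓
(D=80, E=67): rows 4, 8 → B = 634, 634 ✓
Two rows agree on DE but differ on B, so DE -> B does not hold.

No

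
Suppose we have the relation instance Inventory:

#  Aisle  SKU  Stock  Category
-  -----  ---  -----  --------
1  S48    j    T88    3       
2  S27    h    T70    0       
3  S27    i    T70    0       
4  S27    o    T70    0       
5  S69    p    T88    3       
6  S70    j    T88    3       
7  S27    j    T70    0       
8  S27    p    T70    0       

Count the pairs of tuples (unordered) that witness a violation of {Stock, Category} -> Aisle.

(Stock=T88, Category=3): violating pairs (1,5), (1,6), (5,6) — 3 pairs.
(Stock=T70, Category=0): all 5 rows agree on Aisle — 0 pairs.

3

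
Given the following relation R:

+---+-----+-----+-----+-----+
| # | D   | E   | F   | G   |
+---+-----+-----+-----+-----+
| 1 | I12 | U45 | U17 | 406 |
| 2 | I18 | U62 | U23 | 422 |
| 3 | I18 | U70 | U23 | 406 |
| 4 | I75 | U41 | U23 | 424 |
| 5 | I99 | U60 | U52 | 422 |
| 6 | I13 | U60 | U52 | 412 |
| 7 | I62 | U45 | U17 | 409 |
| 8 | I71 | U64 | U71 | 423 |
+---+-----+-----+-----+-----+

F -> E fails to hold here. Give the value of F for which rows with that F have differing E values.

U23

F=U17: rows 1, 7 → E = U45, U45 ✓
F=U23: rows 2, 3, 4 → E takes values {U62, U70, U41} — violation
F=U52: rows 5, 6 → E = U60, U60 ✓
F=U71: row 8 → E = U64 ✓
The only F value with inconsistent E is F=U23.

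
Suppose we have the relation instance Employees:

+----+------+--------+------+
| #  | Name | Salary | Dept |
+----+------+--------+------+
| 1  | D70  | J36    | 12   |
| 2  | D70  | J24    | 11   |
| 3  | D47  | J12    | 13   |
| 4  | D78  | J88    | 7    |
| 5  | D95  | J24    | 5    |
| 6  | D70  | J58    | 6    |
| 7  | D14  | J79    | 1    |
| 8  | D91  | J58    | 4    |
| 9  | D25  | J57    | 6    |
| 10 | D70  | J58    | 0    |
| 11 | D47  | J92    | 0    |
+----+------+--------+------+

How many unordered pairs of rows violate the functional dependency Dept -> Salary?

2

Dept=6: violating pairs (6,9) — 1 pair.
Dept=0: violating pairs (10,11) — 1 pair.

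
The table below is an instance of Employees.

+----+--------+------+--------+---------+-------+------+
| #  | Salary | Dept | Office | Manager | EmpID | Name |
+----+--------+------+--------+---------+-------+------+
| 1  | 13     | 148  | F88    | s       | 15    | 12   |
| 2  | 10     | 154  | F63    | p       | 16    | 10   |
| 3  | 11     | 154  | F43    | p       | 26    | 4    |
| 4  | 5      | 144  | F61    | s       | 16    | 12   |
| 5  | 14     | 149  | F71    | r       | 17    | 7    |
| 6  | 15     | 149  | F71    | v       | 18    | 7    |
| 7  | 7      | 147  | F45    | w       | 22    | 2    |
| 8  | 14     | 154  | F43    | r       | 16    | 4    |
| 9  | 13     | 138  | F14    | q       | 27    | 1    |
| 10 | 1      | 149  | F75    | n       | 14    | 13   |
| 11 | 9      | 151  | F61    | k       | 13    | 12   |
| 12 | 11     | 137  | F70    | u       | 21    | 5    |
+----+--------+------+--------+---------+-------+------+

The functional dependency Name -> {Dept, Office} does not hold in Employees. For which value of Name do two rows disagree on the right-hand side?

12

Name=12: rows 1, 4, 11 → {Dept,Office} takes values {(148, F88), (144, F61), (151, F61)} — violation
Name=10: row 2 → {Dept,Office} = (154, F63) ✓
Name=4: rows 3, 8 → {Dept,Office} = (154, F43), (154, F43) ✓
Name=7: rows 5, 6 → {Dept,Office} = (149, F71), (149, F71) ✓
Name=2: row 7 → {Dept,Office} = (147, F45) ✓
Name=1: row 9 → {Dept,Office} = (138, F14) ✓
Name=13: row 10 → {Dept,Office} = (149, F75) ✓
Name=5: row 12 → {Dept,Office} = (137, F70) ✓
The only Name value with inconsistent RHS is Name=12.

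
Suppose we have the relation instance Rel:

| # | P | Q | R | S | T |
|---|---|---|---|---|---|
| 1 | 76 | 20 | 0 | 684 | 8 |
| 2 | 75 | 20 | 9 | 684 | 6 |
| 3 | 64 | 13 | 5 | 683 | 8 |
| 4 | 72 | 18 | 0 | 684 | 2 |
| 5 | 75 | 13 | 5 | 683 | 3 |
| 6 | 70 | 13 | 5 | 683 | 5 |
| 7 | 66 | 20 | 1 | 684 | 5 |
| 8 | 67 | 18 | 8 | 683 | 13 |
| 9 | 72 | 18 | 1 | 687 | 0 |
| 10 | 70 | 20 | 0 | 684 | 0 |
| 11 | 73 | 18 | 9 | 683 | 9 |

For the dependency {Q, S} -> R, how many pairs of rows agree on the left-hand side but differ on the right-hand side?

(Q=20, S=684): violating pairs (1,2), (1,7), (2,7), (2,10), (7,10) — 5 pairs.
(Q=13, S=683): all 3 rows agree on R — 0 pairs.
(Q=18, S=683): violating pairs (8,11) — 1 pair.

6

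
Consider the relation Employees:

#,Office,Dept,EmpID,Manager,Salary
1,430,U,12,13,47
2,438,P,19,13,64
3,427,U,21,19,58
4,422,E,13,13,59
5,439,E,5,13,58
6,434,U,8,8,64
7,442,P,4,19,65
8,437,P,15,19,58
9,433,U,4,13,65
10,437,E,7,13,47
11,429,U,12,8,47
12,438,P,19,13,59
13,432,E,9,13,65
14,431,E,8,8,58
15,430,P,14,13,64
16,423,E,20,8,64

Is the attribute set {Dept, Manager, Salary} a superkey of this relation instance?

No

Rows 2 and 15 have the same {Dept, Manager, Salary} value (Dept=P, Manager=13, Salary=64) but are distinct tuples, so {Dept, Manager, Salary} does not determine every attribute — not a superkey.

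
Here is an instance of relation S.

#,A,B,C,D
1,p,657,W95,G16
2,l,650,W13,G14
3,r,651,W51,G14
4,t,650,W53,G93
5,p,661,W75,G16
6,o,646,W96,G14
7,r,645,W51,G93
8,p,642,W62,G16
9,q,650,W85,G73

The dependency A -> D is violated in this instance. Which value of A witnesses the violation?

r

A=p: rows 1, 5, 8 → D = G16, G16, G16 ✓
A=l: row 2 → D = G14 ✓
A=r: rows 3, 7 → D takes values {G14, G93} — violation
A=t: row 4 → D = G93 ✓
A=o: row 6 → D = G14 ✓
A=q: row 9 → D = G73 ✓
The only A value with inconsistent D is A=r.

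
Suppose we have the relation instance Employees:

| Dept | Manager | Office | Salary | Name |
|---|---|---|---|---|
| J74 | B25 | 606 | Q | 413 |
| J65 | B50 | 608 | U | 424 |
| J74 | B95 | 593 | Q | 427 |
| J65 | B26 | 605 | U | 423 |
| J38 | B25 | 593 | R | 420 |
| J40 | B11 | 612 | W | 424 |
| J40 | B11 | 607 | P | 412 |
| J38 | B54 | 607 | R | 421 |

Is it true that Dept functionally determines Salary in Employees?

Dept=J74: 2 rows → Salary = Q, Q ✓
Dept=J65: 2 rows → Salary = U, U ✓
Dept=J38: 2 rows → Salary = R, R ✓
Dept=J40: 2 rows → Salary takes values {W, P} — violation
Two rows agree on Dept but differ on Salary, so Dept -> Salary does not hold.

No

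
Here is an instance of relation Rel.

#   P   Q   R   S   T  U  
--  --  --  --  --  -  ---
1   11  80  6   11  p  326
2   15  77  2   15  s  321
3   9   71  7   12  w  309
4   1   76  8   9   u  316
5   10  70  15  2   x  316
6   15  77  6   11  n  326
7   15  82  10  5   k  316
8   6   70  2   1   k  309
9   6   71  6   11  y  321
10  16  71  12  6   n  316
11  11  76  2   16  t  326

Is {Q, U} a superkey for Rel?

All 11 rows have distinct {Q, U} values, so {Q, U} → (all attributes) holds and {Q, U} is a superkey.

Yes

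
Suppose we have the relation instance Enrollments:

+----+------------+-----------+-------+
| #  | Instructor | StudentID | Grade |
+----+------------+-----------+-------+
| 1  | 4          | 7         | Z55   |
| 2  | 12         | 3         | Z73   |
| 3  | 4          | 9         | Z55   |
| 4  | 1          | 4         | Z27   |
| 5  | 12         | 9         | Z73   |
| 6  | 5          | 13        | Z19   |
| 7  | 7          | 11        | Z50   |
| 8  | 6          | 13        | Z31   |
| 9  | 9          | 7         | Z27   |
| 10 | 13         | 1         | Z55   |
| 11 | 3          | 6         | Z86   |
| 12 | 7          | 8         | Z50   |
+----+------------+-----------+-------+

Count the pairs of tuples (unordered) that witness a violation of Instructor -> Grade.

Instructor=4: all 2 rows agree on Grade — 0 pairs.
Instructor=12: all 2 rows agree on Grade — 0 pairs.
Instructor=7: all 2 rows agree on Grade — 0 pairs.

0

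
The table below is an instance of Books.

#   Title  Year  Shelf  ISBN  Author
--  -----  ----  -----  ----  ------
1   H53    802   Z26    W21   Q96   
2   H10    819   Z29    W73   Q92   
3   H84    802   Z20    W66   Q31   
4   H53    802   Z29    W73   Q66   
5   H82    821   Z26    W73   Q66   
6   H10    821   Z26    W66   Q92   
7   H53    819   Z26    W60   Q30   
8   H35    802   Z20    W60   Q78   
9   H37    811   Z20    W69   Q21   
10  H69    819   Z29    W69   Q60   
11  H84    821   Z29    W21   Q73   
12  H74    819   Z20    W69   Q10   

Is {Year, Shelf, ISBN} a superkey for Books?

Yes

All 12 rows have distinct {Year, Shelf, ISBN} values, so {Year, Shelf, ISBN} → (all attributes) holds and {Year, Shelf, ISBN} is a superkey.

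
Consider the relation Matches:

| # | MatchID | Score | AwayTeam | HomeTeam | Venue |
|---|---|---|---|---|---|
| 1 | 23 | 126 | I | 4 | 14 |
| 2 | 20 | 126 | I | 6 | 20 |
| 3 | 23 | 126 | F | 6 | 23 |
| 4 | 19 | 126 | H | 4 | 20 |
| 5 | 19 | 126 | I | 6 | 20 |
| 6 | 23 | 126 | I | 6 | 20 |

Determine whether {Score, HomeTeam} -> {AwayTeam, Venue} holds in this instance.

(Score=126, HomeTeam=4): rows 1, 4 → {AwayTeam,Venue} takes values {(I, 14), (H, 20)} — violation
(Score=126, HomeTeam=6): rows 2, 3, 5, 6 → {AwayTeam,Venue} takes values {(I, 20), (F, 23)} — violation
Two rows agree on {Score, HomeTeam} but differ on {AwayTeam, Venue}, so {Score, HomeTeam} -> {AwayTeam, Venue} does not hold.

No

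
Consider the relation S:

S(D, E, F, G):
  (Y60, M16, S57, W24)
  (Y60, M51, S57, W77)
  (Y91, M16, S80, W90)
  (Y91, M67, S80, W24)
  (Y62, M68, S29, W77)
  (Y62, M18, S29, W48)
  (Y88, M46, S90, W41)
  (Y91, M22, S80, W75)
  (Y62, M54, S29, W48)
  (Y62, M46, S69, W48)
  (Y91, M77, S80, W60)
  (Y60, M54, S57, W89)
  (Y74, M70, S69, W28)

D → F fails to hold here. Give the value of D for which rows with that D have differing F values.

Y62

D=Y60: 3 rows → F = S57, S57, S57 ✓
D=Y91: 4 rows → F = S80, S80, S80, S80 ✓
D=Y62: 4 rows → F takes values {S29, S69} — violation
D=Y88: 1 row → F = S90 ✓
D=Y74: 1 row → F = S69 ✓
The only D value with inconsistent F is D=Y62.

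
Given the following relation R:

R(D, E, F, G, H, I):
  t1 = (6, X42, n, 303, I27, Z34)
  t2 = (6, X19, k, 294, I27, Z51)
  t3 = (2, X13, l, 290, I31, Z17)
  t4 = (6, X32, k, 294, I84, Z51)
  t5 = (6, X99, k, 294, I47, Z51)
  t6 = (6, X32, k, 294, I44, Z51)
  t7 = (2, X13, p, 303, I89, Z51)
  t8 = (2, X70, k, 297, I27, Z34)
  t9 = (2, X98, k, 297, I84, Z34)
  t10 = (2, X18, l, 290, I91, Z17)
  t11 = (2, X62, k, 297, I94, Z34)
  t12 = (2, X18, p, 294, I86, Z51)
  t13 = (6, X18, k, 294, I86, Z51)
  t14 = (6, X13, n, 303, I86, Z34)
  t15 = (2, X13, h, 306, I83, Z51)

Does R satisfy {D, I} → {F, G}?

(D=6, I=Z34): rows 1, 14 → {F,G} = (n, 303), (n, 303) ✓
(D=6, I=Z51): rows 2, 4, 5, 6, 13 → {F,G} = (k, 294), (k, 294), (k, 294), (k, 294), (k, 294) ✓
(D=2, I=Z17): rows 3, 10 → {F,G} = (l, 290), (l, 290) ✓
(D=2, I=Z51): rows 7, 12, 15 → {F,G} takes values {(p, 303), (p, 294), (h, 306)} — violation
(D=2, I=Z34): rows 8, 9, 11 → {F,G} = (k, 297), (k, 297), (k, 297) ✓
Two rows agree on {D, I} but differ on {F, G}, so {D, I} → {F, G} does not hold.

No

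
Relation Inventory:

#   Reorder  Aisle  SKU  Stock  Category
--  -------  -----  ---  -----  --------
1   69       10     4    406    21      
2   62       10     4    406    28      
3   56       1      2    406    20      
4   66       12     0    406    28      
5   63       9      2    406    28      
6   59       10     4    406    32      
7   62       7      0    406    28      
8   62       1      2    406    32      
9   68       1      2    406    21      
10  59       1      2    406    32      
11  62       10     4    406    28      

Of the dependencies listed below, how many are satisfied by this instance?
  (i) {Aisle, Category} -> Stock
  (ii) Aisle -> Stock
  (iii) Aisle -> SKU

(i) {Aisle, Category} -> Stock: every LHS value maps to a single RHS value — holds.
(ii) Aisle -> Stock: every LHS value maps to a single RHS value — holds.
(iii) Aisle -> SKU: every LHS value maps to a single RHS value — holds.
3 of the 3 dependencies hold.

3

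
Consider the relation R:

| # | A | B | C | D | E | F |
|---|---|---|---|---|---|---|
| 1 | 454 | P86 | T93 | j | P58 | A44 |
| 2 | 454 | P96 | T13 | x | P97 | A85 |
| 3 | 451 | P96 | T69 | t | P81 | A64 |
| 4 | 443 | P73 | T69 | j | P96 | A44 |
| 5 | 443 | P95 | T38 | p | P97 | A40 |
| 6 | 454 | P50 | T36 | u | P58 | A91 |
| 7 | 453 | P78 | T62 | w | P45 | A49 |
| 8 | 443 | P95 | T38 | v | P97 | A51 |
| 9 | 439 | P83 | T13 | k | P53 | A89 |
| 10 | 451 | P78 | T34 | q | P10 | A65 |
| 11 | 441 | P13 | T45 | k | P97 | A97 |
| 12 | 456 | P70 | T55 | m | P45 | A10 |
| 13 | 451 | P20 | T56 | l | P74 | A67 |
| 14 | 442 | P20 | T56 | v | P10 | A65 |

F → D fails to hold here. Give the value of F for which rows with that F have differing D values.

A65

F=A44: rows 1, 4 → D = j, j ✓
F=A85: row 2 → D = x ✓
F=A64: row 3 → D = t ✓
F=A40: row 5 → D = p ✓
F=A91: row 6 → D = u ✓
F=A49: row 7 → D = w ✓
F=A51: row 8 → D = v ✓
F=A89: row 9 → D = k ✓
F=A65: rows 10, 14 → D takes values {q, v} — violation
F=A97: row 11 → D = k ✓
F=A10: row 12 → D = m ✓
F=A67: row 13 → D = l ✓
The only F value with inconsistent D is F=A65.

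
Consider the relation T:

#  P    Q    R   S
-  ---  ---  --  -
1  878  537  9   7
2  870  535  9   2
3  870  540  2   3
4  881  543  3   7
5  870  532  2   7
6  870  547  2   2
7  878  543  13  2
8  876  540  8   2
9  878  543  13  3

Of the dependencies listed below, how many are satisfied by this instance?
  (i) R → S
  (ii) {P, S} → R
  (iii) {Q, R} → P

(i) R → S: R=9: rows 1, 2 → S takes values {7, 2} — violation; R=2: rows 3, 5, 6 → S takes values {3, 7, 2} — violation; R=13: rows 7, 9 → S takes values {2, 3} — violation — fails.
(ii) {P, S} → R: (P=870, S=2): rows 2, 6 → R takes values {9, 2} — violation — fails.
(iii) {Q, R} → P: every LHS value maps to a single RHS value — holds.
1 of the 3 dependencies holds.

1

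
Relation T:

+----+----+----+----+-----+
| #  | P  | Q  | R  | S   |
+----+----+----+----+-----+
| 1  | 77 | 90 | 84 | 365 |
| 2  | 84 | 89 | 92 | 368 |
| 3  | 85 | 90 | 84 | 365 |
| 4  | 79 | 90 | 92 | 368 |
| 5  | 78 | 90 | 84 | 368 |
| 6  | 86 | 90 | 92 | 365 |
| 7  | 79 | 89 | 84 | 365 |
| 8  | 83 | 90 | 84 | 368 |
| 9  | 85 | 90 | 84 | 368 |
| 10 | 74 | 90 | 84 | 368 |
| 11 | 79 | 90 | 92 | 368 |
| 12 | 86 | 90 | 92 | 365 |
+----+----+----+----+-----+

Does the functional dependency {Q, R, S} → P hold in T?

No

(Q=90, R=84, S=365): rows 1, 3 → P takes values {77, 85} — violation
(Q=89, R=92, S=368): row 2 → P = 84 ✓
(Q=90, R=92, S=368): rows 4, 11 → P = 79, 79 ✓
(Q=90, R=84, S=368): rows 5, 8, 9, 10 → P takes values {78, 83, 85, 74} — violation
(Q=90, R=92, S=365): rows 6, 12 → P = 86, 86 ✓
(Q=89, R=84, S=365): row 7 → P = 79 ✓
Two rows agree on {Q, R, S} but differ on P, so {Q, R, S} → P does not hold.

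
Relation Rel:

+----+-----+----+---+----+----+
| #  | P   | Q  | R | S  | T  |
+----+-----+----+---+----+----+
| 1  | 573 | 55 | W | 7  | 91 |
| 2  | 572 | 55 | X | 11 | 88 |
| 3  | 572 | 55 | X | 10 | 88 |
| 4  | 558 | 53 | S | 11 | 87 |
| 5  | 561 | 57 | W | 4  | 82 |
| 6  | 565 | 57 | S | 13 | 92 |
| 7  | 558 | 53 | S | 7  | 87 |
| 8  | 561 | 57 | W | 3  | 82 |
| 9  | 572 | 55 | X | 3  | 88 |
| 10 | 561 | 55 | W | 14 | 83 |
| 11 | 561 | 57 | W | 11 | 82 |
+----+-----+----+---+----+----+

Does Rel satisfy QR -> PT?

No

(Q=55, R=W): rows 1, 10 → {P,T} takes values {(573, 91), (561, 83)} — violation
(Q=55, R=X): rows 2, 3, 9 → {P,T} = (572, 88), (572, 88), (572, 88) ✓
(Q=53, R=S): rows 4, 7 → {P,T} = (558, 87), (558, 87) ✓
(Q=57, R=W): rows 5, 8, 11 → {P,T} = (561, 82), (561, 82), (561, 82) ✓
(Q=57, R=S): row 6 → {P,T} = (565, 92) ✓
Two rows agree on QR but differ on PT, so QR -> PT does not hold.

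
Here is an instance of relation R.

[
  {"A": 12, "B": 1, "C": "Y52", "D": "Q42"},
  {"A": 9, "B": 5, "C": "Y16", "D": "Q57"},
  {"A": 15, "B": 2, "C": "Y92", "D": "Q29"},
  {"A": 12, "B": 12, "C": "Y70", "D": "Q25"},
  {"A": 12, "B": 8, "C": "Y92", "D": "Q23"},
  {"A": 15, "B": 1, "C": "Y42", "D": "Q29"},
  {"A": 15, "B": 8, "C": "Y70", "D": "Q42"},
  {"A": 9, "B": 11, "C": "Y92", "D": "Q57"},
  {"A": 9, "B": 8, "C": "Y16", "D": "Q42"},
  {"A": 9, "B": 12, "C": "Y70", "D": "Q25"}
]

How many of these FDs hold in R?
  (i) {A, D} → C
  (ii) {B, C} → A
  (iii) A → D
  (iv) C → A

0

(i) {A, D} → C: (A=9, D=Q57): 2 rows → C takes values {Y16, Y92} — violation; (A=15, D=Q29): 2 rows → C takes values {Y92, Y42} — violation — fails.
(ii) {B, C} → A: (B=12, C=Y70): 2 rows → A takes values {12, 9} — violation — fails.
(iii) A → D: A=12: 3 rows → D takes values {Q42, Q25, Q23} — violation; A=9: 4 rows → D takes values {Q57, Q42, Q25} — violation; A=15: 3 rows → D takes values {Q29, Q42} — violation — fails.
(iv) C → A: C=Y92: 3 rows → A takes values {15, 12, 9} — violation; C=Y70: 3 rows → A takes values {12, 15, 9} — violation — fails.
None of the 4 dependencies hold.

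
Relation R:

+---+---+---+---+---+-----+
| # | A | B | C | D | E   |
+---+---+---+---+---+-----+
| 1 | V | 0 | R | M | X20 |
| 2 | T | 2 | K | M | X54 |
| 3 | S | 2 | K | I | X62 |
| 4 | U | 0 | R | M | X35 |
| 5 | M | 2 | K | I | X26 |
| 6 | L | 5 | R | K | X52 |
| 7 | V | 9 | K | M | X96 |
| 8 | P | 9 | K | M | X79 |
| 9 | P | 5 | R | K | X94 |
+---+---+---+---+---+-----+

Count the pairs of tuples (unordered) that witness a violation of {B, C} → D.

2

(B=0, C=R): all 2 rows agree on D — 0 pairs.
(B=2, C=K): violating pairs (2,3), (2,5) — 2 pairs.
(B=5, C=R): all 2 rows agree on D — 0 pairs.
(B=9, C=K): all 2 rows agree on D — 0 pairs.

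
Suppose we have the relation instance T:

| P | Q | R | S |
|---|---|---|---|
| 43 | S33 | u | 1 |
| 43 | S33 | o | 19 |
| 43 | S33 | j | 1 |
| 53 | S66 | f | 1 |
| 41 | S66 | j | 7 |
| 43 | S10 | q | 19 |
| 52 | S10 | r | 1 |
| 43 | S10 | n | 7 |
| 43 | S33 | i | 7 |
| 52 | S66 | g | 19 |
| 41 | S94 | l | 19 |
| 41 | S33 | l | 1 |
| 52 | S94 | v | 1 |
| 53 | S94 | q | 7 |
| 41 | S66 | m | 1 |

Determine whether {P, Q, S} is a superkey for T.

Two distinct rows share (P=43, Q=S33, S=1), so {P, Q, S} does not determine every attribute — not a superkey.

No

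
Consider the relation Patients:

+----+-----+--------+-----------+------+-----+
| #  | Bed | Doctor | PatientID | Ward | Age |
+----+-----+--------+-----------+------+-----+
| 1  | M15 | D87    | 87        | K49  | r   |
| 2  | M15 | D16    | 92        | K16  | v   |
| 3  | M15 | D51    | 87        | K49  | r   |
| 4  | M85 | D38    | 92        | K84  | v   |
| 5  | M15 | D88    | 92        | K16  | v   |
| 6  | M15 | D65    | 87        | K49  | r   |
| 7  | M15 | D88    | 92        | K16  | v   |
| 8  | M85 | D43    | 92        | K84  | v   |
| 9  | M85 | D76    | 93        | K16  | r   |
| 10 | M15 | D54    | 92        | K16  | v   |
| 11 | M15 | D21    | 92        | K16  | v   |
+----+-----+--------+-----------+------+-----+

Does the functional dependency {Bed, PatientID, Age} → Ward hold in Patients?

Yes

(Bed=M15, PatientID=87, Age=r): rows 1, 3, 6 → Ward = K49, K49, K49 ✓
(Bed=M15, PatientID=92, Age=v): rows 2, 5, 7, 10, 11 → Ward = K16, K16, K16, K16, K16 ✓
(Bed=M85, PatientID=92, Age=v): rows 4, 8 → Ward = K84, K84 ✓
(Bed=M85, PatientID=93, Age=r): row 9 → Ward = K16 ✓
Every {Bed, PatientID, Age} value is associated with a single Ward value, so {Bed, PatientID, Age} → Ward holds.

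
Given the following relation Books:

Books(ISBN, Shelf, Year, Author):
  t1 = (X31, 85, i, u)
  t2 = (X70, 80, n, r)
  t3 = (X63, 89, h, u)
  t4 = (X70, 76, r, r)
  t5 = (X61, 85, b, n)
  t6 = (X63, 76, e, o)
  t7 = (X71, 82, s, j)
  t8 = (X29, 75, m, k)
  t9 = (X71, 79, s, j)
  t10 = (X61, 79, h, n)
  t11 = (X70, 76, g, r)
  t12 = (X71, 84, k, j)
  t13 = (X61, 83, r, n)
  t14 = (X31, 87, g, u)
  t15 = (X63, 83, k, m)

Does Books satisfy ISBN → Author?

ISBN=X31: rows 1, 14 → Author = u, u ✓
ISBN=X70: rows 2, 4, 11 → Author = r, r, r ✓
ISBN=X63: rows 3, 6, 15 → Author takes values {u, o, m} — violation
ISBN=X61: rows 5, 10, 13 → Author = n, n, n ✓
ISBN=X71: rows 7, 9, 12 → Author = j, j, j ✓
ISBN=X29: row 8 → Author = k ✓
Two rows agree on ISBN but differ on Author, so ISBN → Author does not hold.

No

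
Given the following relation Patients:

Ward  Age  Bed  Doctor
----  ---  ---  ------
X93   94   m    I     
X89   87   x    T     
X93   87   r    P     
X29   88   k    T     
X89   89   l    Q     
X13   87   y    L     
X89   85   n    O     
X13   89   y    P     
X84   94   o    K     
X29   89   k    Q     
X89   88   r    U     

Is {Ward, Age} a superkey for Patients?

Yes

All 11 rows have distinct {Ward, Age} values, so {Ward, Age} → (all attributes) holds and {Ward, Age} is a superkey.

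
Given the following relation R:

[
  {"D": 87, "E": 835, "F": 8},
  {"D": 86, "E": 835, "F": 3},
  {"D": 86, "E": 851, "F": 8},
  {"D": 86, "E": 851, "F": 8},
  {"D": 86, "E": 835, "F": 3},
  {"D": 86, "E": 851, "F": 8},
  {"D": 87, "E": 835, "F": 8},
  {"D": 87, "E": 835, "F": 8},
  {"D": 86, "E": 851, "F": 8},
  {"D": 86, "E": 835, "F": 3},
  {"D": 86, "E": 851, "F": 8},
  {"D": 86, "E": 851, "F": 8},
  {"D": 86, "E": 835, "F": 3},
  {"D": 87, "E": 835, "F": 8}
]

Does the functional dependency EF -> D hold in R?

Yes

(E=835, F=8): 4 rows → D = 87, 87, 87, 87 ✓
(E=835, F=3): 4 rows → D = 86, 86, 86, 86 ✓
(E=851, F=8): 6 rows → D = 86, 86, 86, 86, 86, 86 ✓
Every EF value is associated with a single D value, so EF -> D holds.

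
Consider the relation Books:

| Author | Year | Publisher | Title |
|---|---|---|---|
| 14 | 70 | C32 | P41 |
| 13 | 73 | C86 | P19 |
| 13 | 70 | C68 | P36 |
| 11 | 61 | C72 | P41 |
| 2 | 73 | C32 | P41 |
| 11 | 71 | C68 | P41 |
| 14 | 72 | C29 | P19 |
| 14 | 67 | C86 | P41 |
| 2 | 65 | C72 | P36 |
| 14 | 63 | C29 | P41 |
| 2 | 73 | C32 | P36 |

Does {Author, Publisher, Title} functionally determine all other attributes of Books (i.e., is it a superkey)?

All 11 rows have distinct {Author, Publisher, Title} values, so {Author, Publisher, Title} → (all attributes) holds and {Author, Publisher, Title} is a superkey.

Yes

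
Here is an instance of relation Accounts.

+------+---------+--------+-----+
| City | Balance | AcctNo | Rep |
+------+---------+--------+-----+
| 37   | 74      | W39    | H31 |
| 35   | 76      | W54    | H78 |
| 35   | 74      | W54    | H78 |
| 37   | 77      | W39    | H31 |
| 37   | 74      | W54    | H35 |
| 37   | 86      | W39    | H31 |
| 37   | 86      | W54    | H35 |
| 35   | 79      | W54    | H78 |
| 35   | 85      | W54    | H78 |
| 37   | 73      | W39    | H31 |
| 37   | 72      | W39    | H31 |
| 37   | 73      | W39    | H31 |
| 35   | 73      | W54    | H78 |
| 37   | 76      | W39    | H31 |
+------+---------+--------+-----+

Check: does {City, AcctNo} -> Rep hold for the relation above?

(City=37, AcctNo=W39): 7 rows → Rep = H31, H31, H31, H31, H31, H31, H31 ✓
(City=35, AcctNo=W54): 5 rows → Rep = H78, H78, H78, H78, H78 ✓
(City=37, AcctNo=W54): 2 rows → Rep = H35, H35 ✓
Every {City, AcctNo} value is associated with a single Rep value, so {City, AcctNo} -> Rep holds.

Yes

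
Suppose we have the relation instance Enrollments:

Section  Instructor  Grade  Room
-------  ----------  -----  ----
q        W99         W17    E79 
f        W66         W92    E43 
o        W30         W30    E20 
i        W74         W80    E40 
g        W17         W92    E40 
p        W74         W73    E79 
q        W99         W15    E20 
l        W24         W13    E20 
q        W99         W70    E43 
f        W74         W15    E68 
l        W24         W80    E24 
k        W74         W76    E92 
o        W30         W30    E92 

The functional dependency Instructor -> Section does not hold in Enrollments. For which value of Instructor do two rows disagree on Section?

Instructor=W99: 3 rows → Section = q, q, q ✓
Instructor=W66: 1 row → Section = f ✓
Instructor=W30: 2 rows → Section = o, o ✓
Instructor=W74: 4 rows → Section takes values {i, p, f, k} — violation
Instructor=W17: 1 row → Section = g ✓
Instructor=W24: 2 rows → Section = l, l ✓
The only Instructor value with inconsistent Section is Instructor=W74.

W74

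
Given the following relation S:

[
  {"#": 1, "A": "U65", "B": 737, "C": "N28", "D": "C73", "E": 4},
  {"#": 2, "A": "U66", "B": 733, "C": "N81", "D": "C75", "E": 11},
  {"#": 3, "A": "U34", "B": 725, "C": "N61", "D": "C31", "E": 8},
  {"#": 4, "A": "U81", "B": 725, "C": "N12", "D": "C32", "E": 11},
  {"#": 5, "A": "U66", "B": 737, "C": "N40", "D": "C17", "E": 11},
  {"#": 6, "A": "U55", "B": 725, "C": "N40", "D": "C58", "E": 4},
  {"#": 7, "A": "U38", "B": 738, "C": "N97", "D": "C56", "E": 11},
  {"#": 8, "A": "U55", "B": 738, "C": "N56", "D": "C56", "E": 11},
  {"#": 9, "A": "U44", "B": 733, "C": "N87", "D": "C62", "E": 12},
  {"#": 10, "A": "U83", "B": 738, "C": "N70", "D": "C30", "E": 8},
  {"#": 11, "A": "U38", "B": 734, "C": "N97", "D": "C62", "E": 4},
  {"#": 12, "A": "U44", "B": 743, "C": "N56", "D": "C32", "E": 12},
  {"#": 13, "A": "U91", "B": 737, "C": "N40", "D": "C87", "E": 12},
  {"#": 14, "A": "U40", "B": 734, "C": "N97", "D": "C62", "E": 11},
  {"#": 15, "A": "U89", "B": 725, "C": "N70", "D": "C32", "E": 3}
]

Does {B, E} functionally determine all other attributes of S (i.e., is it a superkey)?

No

Rows 7 and 8 have the same {B, E} value (B=738, E=11) but are distinct tuples, so {B, E} does not determine every attribute — not a superkey.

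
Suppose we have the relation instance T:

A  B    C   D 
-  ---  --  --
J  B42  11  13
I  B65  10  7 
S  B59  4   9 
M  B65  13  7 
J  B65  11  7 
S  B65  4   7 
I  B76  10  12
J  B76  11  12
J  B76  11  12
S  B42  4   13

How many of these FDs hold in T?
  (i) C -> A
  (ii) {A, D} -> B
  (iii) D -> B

3

(i) C -> A: every LHS value maps to a single RHS value — holds.
(ii) {A, D} -> B: every LHS value maps to a single RHS value — holds.
(iii) D -> B: every LHS value maps to a single RHS value — holds.
3 of the 3 dependencies hold.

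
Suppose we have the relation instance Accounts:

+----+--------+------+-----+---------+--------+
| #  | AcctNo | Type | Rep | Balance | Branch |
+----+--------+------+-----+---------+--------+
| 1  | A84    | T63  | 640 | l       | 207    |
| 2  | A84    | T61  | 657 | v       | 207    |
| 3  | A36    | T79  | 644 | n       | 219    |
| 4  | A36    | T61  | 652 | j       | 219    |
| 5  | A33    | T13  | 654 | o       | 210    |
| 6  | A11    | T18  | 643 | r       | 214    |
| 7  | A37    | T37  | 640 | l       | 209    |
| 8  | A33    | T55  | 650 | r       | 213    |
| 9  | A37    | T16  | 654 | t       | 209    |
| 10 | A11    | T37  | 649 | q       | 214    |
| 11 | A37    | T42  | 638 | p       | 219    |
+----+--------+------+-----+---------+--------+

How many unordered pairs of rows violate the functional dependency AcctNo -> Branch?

AcctNo=A84: all 2 rows agree on Branch — 0 pairs.
AcctNo=A36: all 2 rows agree on Branch — 0 pairs.
AcctNo=A33: violating pairs (5,8) — 1 pair.
AcctNo=A11: all 2 rows agree on Branch — 0 pairs.
AcctNo=A37: violating pairs (7,11), (9,11) — 2 pairs.

3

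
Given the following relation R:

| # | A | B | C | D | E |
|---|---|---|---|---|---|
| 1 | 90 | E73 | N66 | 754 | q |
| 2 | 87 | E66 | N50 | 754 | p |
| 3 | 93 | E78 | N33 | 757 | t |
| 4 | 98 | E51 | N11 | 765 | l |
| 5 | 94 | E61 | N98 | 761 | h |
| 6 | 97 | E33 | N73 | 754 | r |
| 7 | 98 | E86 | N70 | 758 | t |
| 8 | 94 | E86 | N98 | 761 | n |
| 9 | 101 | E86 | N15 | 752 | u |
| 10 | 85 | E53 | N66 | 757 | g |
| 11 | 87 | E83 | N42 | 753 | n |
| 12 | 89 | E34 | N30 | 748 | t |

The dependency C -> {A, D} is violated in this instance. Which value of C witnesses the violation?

C=N66: rows 1, 10 → {A,D} takes values {(90, 754), (85, 757)} — violation
C=N50: row 2 → {A,D} = (87, 754) ✓
C=N33: row 3 → {A,D} = (93, 757) ✓
C=N11: row 4 → {A,D} = (98, 765) ✓
C=N98: rows 5, 8 → {A,D} = (94, 761), (94, 761) ✓
C=N73: row 6 → {A,D} = (97, 754) ✓
C=N70: row 7 → {A,D} = (98, 758) ✓
C=N15: row 9 → {A,D} = (101, 752) ✓
C=N42: row 11 → {A,D} = (87, 753) ✓
C=N30: row 12 → {A,D} = (89, 748) ✓
The only C value with inconsistent RHS is C=N66.

N66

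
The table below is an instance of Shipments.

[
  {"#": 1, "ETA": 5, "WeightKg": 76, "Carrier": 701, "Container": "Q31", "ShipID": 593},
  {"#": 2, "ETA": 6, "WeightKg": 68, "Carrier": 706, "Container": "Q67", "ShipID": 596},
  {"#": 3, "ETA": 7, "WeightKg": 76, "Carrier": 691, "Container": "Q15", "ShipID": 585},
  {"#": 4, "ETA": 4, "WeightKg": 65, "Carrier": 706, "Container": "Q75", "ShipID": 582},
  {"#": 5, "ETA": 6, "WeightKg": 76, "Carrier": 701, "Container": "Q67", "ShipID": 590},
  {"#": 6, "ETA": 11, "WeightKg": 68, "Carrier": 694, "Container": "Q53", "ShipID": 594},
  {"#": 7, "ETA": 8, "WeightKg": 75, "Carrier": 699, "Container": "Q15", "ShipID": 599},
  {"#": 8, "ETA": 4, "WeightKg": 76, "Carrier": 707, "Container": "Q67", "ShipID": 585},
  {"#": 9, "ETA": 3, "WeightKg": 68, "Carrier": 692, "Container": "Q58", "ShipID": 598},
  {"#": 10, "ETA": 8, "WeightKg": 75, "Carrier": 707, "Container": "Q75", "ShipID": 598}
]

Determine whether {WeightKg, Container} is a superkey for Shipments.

Rows 5 and 8 have the same {WeightKg, Container} value (WeightKg=76, Container=Q67) but are distinct tuples, so {WeightKg, Container} does not determine every attribute — not a superkey.

No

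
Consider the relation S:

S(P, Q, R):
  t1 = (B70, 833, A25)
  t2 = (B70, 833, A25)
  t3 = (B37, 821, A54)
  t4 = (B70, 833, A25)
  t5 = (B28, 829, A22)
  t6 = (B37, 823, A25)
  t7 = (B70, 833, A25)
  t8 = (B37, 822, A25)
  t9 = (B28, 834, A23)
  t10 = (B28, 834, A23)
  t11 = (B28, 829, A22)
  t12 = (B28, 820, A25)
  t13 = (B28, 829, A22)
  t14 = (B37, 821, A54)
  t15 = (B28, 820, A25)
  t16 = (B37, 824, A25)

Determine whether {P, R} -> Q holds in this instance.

(P=B70, R=A25): rows 1, 2, 4, 7 → Q = 833, 833, 833, 833 ✓
(P=B37, R=A54): rows 3, 14 → Q = 821, 821 ✓
(P=B28, R=A22): rows 5, 11, 13 → Q = 829, 829, 829 ✓
(P=B37, R=A25): rows 6, 8, 16 → Q takes values {823, 822, 824} — violation
(P=B28, R=A23): rows 9, 10 → Q = 834, 834 ✓
(P=B28, R=A25): rows 12, 15 → Q = 820, 820 ✓
Two rows agree on {P, R} but differ on Q, so {P, R} -> Q does not hold.

No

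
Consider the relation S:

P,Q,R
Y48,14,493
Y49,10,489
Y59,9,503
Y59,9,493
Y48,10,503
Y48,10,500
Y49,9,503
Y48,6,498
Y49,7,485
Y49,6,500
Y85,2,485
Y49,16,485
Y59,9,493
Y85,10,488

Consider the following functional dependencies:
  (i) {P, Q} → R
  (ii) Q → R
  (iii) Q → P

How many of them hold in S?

(i) {P, Q} → R: (P=Y59, Q=9): 3 rows → R takes values {503, 493} — violation; (P=Y48, Q=10): 2 rows → R takes values {503, 500} — violation — fails.
(ii) Q → R: Q=10: 4 rows → R takes values {489, 503, 500, 488} — violation; Q=9: 4 rows → R takes values {503, 493} — violation; Q=6: 2 rows → R takes values {498, 500} — violation — fails.
(iii) Q → P: Q=10: 4 rows → P takes values {Y49, Y48, Y85} — violation; Q=9: 4 rows → P takes values {Y59, Y49} — violation; Q=6: 2 rows → P takes values {Y48, Y49} — violation — fails.
None of the 3 dependencies hold.

0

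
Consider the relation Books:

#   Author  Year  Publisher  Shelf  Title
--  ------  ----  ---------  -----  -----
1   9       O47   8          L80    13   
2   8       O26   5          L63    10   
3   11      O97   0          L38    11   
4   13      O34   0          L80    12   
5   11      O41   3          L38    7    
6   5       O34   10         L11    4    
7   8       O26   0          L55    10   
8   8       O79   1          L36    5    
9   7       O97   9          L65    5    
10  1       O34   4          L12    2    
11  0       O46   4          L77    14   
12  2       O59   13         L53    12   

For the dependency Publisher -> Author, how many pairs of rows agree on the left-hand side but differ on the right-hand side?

4

Publisher=0: violating pairs (3,4), (3,7), (4,7) — 3 pairs.
Publisher=4: violating pairs (10,11) — 1 pair.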